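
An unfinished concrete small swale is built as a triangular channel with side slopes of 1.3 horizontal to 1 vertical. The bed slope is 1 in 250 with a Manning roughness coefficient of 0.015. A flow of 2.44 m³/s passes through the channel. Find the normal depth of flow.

y_n = 0.93 m

Manning's equation rearranged: A R^(2/3) = nQ / (1·√S) = 0.015 × 2.44 / (√0.004) = 0.5787.
At y = 1.15 m: A R^(2/3) = 1.018 — high.
At y = 0.794 m: A R^(2/3) = 0.3792 — low.
At y = 0.93 m: A R^(2/3) = 0.578 — close enough.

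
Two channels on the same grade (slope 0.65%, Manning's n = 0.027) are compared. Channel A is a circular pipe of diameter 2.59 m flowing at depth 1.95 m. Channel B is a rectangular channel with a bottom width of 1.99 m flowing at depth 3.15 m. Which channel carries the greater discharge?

channel B

Channel A: For a circular section of diameter D = 2.59 m at depth y = 1.95 m, the central angle is θ = 2 arccos(1 − 2y/D) = 4.202 rad. Then A = (D²/8)(θ − sin θ) = 4.255 m² and P = Dθ/2 = 5.442 m. Hydraulic radius R = A/P = 4.255/5.442 = 0.782 m. Q_A = (1/0.027)·4.255·0.782^(2/3)·√0.0065 = 10.78 m³/s.
Channel B: Flow area A = b·y = 1.99 × 3.15 = 6.268 m². Wetted perimeter P = b + 2y = 1.99 + 2×3.15 = 8.29 m. Hydraulic radius R = A/P = 6.268/8.29 = 0.7562 m. Q_B = (1/0.027)·6.268·0.7562^(2/3)·√0.0065 = 15.54 m³/s.
Q_A = 10.78 m³/s vs Q_B = 15.54 m³/s, so channel B carries more.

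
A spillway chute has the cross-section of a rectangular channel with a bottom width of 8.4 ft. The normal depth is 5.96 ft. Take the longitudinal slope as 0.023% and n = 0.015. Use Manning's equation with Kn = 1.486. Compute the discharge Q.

Q = 137 ft³/s

Flow area A = b·y = 8.4 × 5.96 = 50.06 ft². Wetted perimeter P = b + 2y = 8.4 + 2×5.96 = 20.32 ft.
Hydraulic radius R = A/P = 50.06/20.32 = 2.464 ft.
Manning's equation: Q = (1.486/n) A R^(2/3) S^(1/2) = (1.486/0.015) × 50.06 × 2.464^(2/3) × 0.00023^(1/2) = 137 ft³/s.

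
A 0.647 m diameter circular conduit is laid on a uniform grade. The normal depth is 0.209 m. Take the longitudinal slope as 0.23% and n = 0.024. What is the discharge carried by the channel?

For a circular section of diameter D = 0.647 m at depth y = 0.209 m, the central angle is θ = 2 arccos(1 − 2y/D) = 2.418 rad. Then A = (D²/8)(θ − sin θ) = 0.09188 m² and P = Dθ/2 = 0.7822 m.
Hydraulic radius R = A/P = 0.09188/0.7822 = 0.1175 m.
Manning's equation: Q = (1/n) A R^(2/3) S^(1/2) = (1/0.024) × 0.09188 × 0.1175^(2/3) × 0.0023^(1/2) = 0.044 m³/s.

Q = 0.044 m³/s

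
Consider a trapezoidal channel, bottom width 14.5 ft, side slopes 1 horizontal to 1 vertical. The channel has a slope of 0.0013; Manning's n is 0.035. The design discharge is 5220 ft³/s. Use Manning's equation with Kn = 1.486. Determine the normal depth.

y_n = 20.8 ft

Manning's equation rearranged: A R^(2/3) = nQ / (1.486·√S) = 0.035 × 5220 / (1.486 × √0.0013) = 3410.
Try y = 16.8 ft: A R^(2/3) = 2186 — too small.
Try y = 23.3 ft: A R^(2/3) = 4344 — too large.
Try y = 20.8 ft: A R^(2/3) = 3411 — close enough.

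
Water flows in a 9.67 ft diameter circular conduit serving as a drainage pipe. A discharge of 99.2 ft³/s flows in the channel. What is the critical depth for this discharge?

At critical depth, Q² T / (g A³) = 1, i.e. A³/T = Q²/g = 99.2²/32.2 = 305.6.
At y = 2.08 ft: A³/T = 196.5 — too small.
At y = 2.69 ft: A³/T = 535.6 — too large.
At y = 2.33 ft: A³/T = 306.1 — close enough.

y_c = 2.33 ft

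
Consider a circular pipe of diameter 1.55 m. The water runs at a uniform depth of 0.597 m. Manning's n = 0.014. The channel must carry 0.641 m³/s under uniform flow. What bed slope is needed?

For a circular section of diameter D = 1.55 m at depth y = 0.597 m, the central angle is θ = 2 arccos(1 − 2y/D) = 2.678 rad. Then A = (D²/8)(θ − sin θ) = 0.67 m² and P = Dθ/2 = 2.076 m.
Hydraulic radius R = A/P = 0.67/2.076 = 0.3228 m.
From Manning's equation, S = [nQ / (1 A R^(2/3))]² = [0.014 × 0.641 / (1 × 0.67 × 0.3228^(2/3))]² = 0.00081.

S = 0.00081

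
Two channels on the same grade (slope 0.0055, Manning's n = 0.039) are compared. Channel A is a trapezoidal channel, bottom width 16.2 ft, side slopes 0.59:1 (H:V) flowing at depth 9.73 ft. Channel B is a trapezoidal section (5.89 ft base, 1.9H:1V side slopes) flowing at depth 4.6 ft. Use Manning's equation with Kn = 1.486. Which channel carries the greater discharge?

channel A

Channel A: With bottom width b = 16.2 ft and side slope z = 0.59: A = (b + zy)y = (16.2 + 0.59×9.73)×9.73 = 213.5 ft²; P = b + 2y√(1+z²) = 16.2 + 2×9.73×1.161 = 38.79 ft. Hydraulic radius R = A/P = 213.5/38.79 = 5.503 ft. Q_A = (1.486/0.039)·213.5·5.503^(2/3)·√0.0055 = 1880 ft³/s.
Channel B: With bottom width b = 5.89 ft and side slope z = 1.9: A = (b + zy)y = (5.89 + 1.9×4.6)×4.6 = 67.3 ft²; P = b + 2y√(1+z²) = 5.89 + 2×4.6×2.147 = 25.64 ft. Hydraulic radius R = A/P = 67.3/25.64 = 2.624 ft. Q_B = (1.486/0.039)·67.3·2.624^(2/3)·√0.0055 = 361.8 ft³/s.
Q_A = 1880 ft³/s vs Q_B = 361.8 ft³/s, so channel A carries more.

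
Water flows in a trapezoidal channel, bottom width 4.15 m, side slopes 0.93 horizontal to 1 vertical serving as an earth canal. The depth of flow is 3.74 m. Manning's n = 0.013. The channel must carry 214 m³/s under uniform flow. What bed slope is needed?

With bottom width b = 4.15 m and side slope z = 0.93: A = (b + zy)y = (4.15 + 0.93×3.74)×3.74 = 28.53 m²; P = b + 2y√(1+z²) = 4.15 + 2×3.74×1.366 = 14.36 m.
Hydraulic radius R = A/P = 28.53/14.36 = 1.986 m.
From Manning's equation, S = [nQ / (1 A R^(2/3))]² = [0.013 × 214 / (1 × 28.53 × 1.986^(2/3))]² = 0.00381.

S = 0.00381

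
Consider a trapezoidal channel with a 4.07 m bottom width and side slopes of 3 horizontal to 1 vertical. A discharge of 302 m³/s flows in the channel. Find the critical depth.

At critical depth, Q² T / (g A³) = 1, i.e. A³/T = Q²/g = 302²/9.81 = 9297.
At y = 3.04 m: A³/T = 2890 — low.
At y = 4.73 m: A³/T = 19860 — high.
At y = 3.98 m: A³/T = 9256 — matches.

y_c = 3.98 m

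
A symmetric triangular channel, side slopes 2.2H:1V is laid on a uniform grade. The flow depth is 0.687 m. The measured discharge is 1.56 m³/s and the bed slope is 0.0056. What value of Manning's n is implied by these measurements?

For a triangular section with side slope z = 2.2: A = zy² = 2.2×0.687² = 1.038 m²; P = 2y√(1+z²) = 2×0.687×2.417 = 3.32 m.
Hydraulic radius R = A/P = 1.038/3.32 = 0.3127 m.
Rearranging Manning's equation: n = (1/Q) A R^(2/3) S^(1/2) = (1/1.56) × 1.038 × 0.3127^(2/3) × √0.0056 = 0.0229.

n = 0.0229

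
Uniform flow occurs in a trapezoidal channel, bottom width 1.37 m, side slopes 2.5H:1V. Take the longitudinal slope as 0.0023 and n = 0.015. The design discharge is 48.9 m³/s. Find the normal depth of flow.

Manning's equation rearranged: A R^(2/3) = nQ / (1·√S) = 0.015 × 48.9 / (√0.0023) = 15.29.
Trying y = 1.73 m: A R^(2/3) = 9.333 — too small.
Trying y = 2.13 m: A R^(2/3) = 15.29 — close enough.

y_n = 2.13 m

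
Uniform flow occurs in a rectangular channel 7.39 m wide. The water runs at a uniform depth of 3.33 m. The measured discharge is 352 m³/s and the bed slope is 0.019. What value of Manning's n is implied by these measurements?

Flow area A = b·y = 7.39 × 3.33 = 24.61 m². Wetted perimeter P = b + 2y = 7.39 + 2×3.33 = 14.05 m.
Hydraulic radius R = A/P = 24.61/14.05 = 1.752 m.
Rearranging Manning's equation: n = (1/Q) A R^(2/3) S^(1/2) = (1/352) × 24.61 × 1.752^(2/3) × √0.019 = 0.014.

n = 0.014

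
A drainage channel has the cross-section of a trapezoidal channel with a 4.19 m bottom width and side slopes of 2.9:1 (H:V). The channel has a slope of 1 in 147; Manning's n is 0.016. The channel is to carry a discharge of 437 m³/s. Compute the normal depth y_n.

Manning's equation rearranged: A R^(2/3) = nQ / (1·√S) = 0.016 × 437 / (√0.006803) = 84.77.
Trying y = 2.63 m: A R^(2/3) = 41.25 — too small.
Trying y = 3.62 m: A R^(2/3) = 84.8 — close enough.

y_n = 3.62 m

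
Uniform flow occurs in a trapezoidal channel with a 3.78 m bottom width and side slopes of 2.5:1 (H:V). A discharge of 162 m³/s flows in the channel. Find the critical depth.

y_c = 3.19 m

At critical depth, Q² T / (g A³) = 1, i.e. A³/T = Q²/g = 162²/9.81 = 2675.
Trying y = 2.77 m: A³/T = 1479 — too small.
Trying y = 3.81 m: A³/T = 5706 — too large.
Trying y = 3.19 m: A³/T = 2672 — ≈ 2675.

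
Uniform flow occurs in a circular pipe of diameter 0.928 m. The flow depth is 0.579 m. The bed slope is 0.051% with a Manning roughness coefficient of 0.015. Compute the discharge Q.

Q = 0.274 m³/s

For a circular section of diameter D = 0.928 m at depth y = 0.579 m, the central angle is θ = 2 arccos(1 − 2y/D) = 3.643 rad. Then A = (D²/8)(θ − sin θ) = 0.4438 m² and P = Dθ/2 = 1.69 m.
Hydraulic radius R = A/P = 0.4438/1.69 = 0.2626 m.
Manning's equation: Q = (1/n) A R^(2/3) S^(1/2) = (1/0.015) × 0.4438 × 0.2626^(2/3) × 0.00051^(1/2) = 0.274 m³/s.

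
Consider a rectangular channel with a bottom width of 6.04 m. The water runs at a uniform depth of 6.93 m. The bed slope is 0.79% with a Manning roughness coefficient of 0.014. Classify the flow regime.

supercritical

Flow area A = b·y = 6.04 × 6.93 = 41.86 m². Wetted perimeter P = b + 2y = 6.04 + 2×6.93 = 19.9 m.
Hydraulic radius R = A/P = 41.86/19.9 = 2.103 m.
V = (1/n) R^(2/3) √S = (1/0.014) × 2.103^(2/3) × √0.0079 = 10.42 m/s. Hydraulic depth D_h = A/T = 41.86/6.04 = 6.93 m.
Froude number Fr = V/√(g·D_h) = 10.42/√(9.81×6.93) = 1.26, which is greater than 1, so the flow is supercritical.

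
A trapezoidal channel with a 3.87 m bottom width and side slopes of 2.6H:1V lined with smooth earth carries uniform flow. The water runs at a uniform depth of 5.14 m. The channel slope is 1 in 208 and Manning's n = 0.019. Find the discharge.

Q = 631 m³/s

With bottom width b = 3.87 m and side slope z = 2.6: A = (b + zy)y = (3.87 + 2.6×5.14)×5.14 = 88.58 m²; P = b + 2y√(1+z²) = 3.87 + 2×5.14×2.786 = 32.51 m.
Hydraulic radius R = A/P = 88.58/32.51 = 2.725 m.
Manning's equation: Q = (1/n) A R^(2/3) S^(1/2) = (1/0.019) × 88.58 × 2.725^(2/3) × 0.004808^(1/2) = 631 m³/s.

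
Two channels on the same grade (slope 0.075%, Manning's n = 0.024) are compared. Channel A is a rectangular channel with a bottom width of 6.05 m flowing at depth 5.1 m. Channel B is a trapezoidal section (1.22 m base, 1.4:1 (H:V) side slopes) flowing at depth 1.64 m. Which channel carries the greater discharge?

channel A

Channel A: Flow area A = b·y = 6.05 × 5.1 = 30.85 m². Wetted perimeter P = b + 2y = 6.05 + 2×5.1 = 16.25 m. Hydraulic radius R = A/P = 30.85/16.25 = 1.899 m. Q_A = (1/0.024)·30.85·1.899^(2/3)·√0.00075 = 53.99 m³/s.
Channel B: With bottom width b = 1.22 m and side slope z = 1.4: A = (b + zy)y = (1.22 + 1.4×1.64)×1.64 = 5.766 m²; P = b + 2y√(1+z²) = 1.22 + 2×1.64×1.72 = 6.863 m. Hydraulic radius R = A/P = 5.766/6.863 = 0.8402 m. Q_B = (1/0.024)·5.766·0.8402^(2/3)·√0.00075 = 5.859 m³/s.
Q_A = 53.99 m³/s vs Q_B = 5.859 m³/s, so channel A carries more.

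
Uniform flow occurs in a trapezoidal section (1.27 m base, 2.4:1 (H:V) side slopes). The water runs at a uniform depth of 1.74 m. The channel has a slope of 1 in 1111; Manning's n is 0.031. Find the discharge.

With bottom width b = 1.27 m and side slope z = 2.4: A = (b + zy)y = (1.27 + 2.4×1.74)×1.74 = 9.476 m²; P = b + 2y√(1+z²) = 1.27 + 2×1.74×2.6 = 10.32 m.
Hydraulic radius R = A/P = 9.476/10.32 = 0.9184 m.
Manning's equation: Q = (1/n) A R^(2/3) S^(1/2) = (1/0.031) × 9.476 × 0.9184^(2/3) × 0.0009001^(1/2) = 8.66 m³/s.

Q = 8.66 m³/s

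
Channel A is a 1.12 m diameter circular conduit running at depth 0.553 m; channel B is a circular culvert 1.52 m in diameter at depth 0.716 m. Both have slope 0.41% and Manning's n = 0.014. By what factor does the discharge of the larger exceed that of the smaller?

Channel A: For a circular section of diameter D = 1.12 m at depth y = 0.553 m, the central angle is θ = 2 arccos(1 − 2y/D) = 3.117 rad. Then A = (D²/8)(θ − sin θ) = 0.4848 m² and P = Dθ/2 = 1.745 m. Hydraulic radius R = A/P = 0.4848/1.745 = 0.2778 m. Q_A = (1/0.014)·0.4848·0.2778^(2/3)·√0.0041 = 0.9438 m³/s.
Channel B: For a circular section of diameter D = 1.52 m at depth y = 0.716 m, the central angle is θ = 2 arccos(1 − 2y/D) = 3.026 rad. Then A = (D²/8)(θ − sin θ) = 0.8404 m² and P = Dθ/2 = 2.3 m. Hydraulic radius R = A/P = 0.8404/2.3 = 0.3655 m. Q_B = (1/0.014)·0.8404·0.3655^(2/3)·√0.0041 = 1.965 m³/s.
The larger discharge is 1.965 m³/s and the smaller is 0.9438 m³/s; the ratio is 2.08.

2.08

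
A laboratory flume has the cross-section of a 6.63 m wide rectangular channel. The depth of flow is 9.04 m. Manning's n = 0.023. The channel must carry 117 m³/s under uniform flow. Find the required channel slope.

S = 0.000619

Flow area A = b·y = 6.63 × 9.04 = 59.94 m². Wetted perimeter P = b + 2y = 6.63 + 2×9.04 = 24.71 m.
Hydraulic radius R = A/P = 59.94/24.71 = 2.426 m.
From Manning's equation, S = [nQ / (1 A R^(2/3))]² = [0.023 × 117 / (1 × 59.94 × 2.426^(2/3))]² = 0.000619.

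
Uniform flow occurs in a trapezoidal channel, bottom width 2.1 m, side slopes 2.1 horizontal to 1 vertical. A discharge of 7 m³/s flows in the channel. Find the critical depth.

At critical depth, Q² T / (g A³) = 1, i.e. A³/T = Q²/g = 7²/9.81 = 4.995.
At y = 0.618 m: A³/T = 1.972 — too small.
At y = 0.87 m: A³/T = 6.931 — too large.
At y = 0.797 m: A³/T = 4.994 — ≈ 4.995.

y_c = 0.797 m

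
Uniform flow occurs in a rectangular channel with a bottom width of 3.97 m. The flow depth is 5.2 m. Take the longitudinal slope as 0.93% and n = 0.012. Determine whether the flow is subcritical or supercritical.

Flow area A = b·y = 3.97 × 5.2 = 20.64 m². Wetted perimeter P = b + 2y = 3.97 + 2×5.2 = 14.37 m.
Hydraulic radius R = A/P = 20.64/14.37 = 1.437 m.
V = (1/n) R^(2/3) √S = (1/0.012) × 1.437^(2/3) × √0.0093 = 10.23 m/s. Hydraulic depth D_h = A/T = 20.64/3.97 = 5.2 m.
Froude number Fr = V/√(g·D_h) = 10.23/√(9.81×5.2) = 1.43, which is greater than 1, so the flow is supercritical.

supercritical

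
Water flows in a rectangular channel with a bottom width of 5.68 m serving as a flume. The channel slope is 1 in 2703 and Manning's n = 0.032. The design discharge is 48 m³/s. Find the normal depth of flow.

Manning's equation rearranged: A R^(2/3) = nQ / (1·√S) = 0.032 × 48 / (√0.00037) = 79.86.
Try y = 6.47 m: A R^(2/3) = 57.82 — low.
Try y = 10.3 m: A R^(2/3) = 99.75 — high.
Try y = 8.5 m: A R^(2/3) = 79.89 — close enough.

y_n = 8.5 m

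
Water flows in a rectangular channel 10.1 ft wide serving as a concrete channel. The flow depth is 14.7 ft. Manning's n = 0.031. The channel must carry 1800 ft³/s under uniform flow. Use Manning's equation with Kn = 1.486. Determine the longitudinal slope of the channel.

S = 0.0109

Flow area A = b·y = 10.1 × 14.7 = 148.5 ft². Wetted perimeter P = b + 2y = 10.1 + 2×14.7 = 39.5 ft.
Hydraulic radius R = A/P = 148.5/39.5 = 3.759 ft.
From Manning's equation, S = [nQ / (1.486 A R^(2/3))]² = [0.031 × 1800 / (1.486 × 148.5 × 3.759^(2/3))]² = 0.0109.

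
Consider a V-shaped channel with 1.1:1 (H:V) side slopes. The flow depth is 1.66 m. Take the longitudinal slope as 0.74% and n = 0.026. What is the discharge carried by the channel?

For a triangular section with side slope z = 1.1: A = zy² = 1.1×1.66² = 3.031 m²; P = 2y√(1+z²) = 2×1.66×1.487 = 4.936 m.
Hydraulic radius R = A/P = 3.031/4.936 = 0.6142 m.
Manning's equation: Q = (1/n) A R^(2/3) S^(1/2) = (1/0.026) × 3.031 × 0.6142^(2/3) × 0.0074^(1/2) = 7.25 m³/s.

Q = 7.25 m³/s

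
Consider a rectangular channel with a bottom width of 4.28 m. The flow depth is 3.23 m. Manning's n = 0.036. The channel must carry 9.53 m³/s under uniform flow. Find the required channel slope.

Flow area A = b·y = 4.28 × 3.23 = 13.82 m². Wetted perimeter P = b + 2y = 4.28 + 2×3.23 = 10.74 m.
Hydraulic radius R = A/P = 13.82/10.74 = 1.287 m.
From Manning's equation, S = [nQ / (1 A R^(2/3))]² = [0.036 × 9.53 / (1 × 13.82 × 1.287^(2/3))]² = 0.00044.

S = 0.00044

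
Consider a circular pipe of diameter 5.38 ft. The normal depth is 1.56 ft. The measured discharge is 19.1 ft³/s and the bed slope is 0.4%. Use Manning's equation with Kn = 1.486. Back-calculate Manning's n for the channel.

n = 0.025

For a circular section of diameter D = 5.38 ft at depth y = 1.56 ft, the central angle is θ = 2 arccos(1 − 2y/D) = 2.275 rad. Then A = (D²/8)(θ − sin θ) = 5.471 ft² and P = Dθ/2 = 6.119 ft.
Hydraulic radius R = A/P = 5.471/6.119 = 0.8942 ft.
Rearranging Manning's equation: n = (1.486/Q) A R^(2/3) S^(1/2) = (1.486/19.1) × 5.471 × 0.8942^(2/3) × √0.004 = 0.025.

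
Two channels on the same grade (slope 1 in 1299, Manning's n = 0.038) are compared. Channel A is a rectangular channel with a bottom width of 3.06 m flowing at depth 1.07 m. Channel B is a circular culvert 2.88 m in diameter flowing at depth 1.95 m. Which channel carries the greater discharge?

channel B

Channel A: Flow area A = b·y = 3.06 × 1.07 = 3.274 m². Wetted perimeter P = b + 2y = 3.06 + 2×1.07 = 5.2 m. Hydraulic radius R = A/P = 3.274/5.2 = 0.6297 m. Q_A = (1/0.038)·3.274·0.6297^(2/3)·√0.0007698 = 1.756 m³/s.
Channel B: For a circular section of diameter D = 2.88 m at depth y = 1.95 m, the central angle is θ = 2 arccos(1 − 2y/D) = 3.866 rad. Then A = (D²/8)(θ − sin θ) = 4.695 m² and P = Dθ/2 = 5.567 m. Hydraulic radius R = A/P = 4.695/5.567 = 0.8434 m. Q_B = (1/0.038)·4.695·0.8434^(2/3)·√0.0007698 = 3.06 m³/s.
Q_A = 1.756 m³/s vs Q_B = 3.06 m³/s, so channel B carries more.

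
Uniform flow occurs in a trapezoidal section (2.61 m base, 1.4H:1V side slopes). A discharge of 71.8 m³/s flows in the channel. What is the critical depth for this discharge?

At critical depth, Q² T / (g A³) = 1, i.e. A³/T = Q²/g = 71.8²/9.81 = 525.5.
At y = 2.05 m: A³/T = 169.8 — low.
At y = 2.73 m: A³/T = 528 — ≈ 525.5.

y_c = 2.73 m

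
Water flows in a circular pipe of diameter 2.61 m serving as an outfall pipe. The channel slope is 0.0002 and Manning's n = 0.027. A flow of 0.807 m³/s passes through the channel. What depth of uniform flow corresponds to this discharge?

y_n = 1.12 m

Manning's equation rearranged: A R^(2/3) = nQ / (1·√S) = 0.027 × 0.807 / (√0.0002) = 1.541.
Trying y = 1.36 m: A R^(2/3) = 2.157 — over.
Trying y = 0.971 m: A R^(2/3) = 1.187 — short.
Trying y = 1.12 m: A R^(2/3) = 1.541 — close enough.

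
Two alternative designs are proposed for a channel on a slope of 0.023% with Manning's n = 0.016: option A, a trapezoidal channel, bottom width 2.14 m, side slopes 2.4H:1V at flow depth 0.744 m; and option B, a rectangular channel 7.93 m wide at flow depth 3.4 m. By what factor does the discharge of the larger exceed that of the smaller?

Channel A: With bottom width b = 2.14 m and side slope z = 2.4: A = (b + zy)y = (2.14 + 2.4×0.744)×0.744 = 2.921 m²; P = b + 2y√(1+z²) = 2.14 + 2×0.744×2.6 = 6.009 m. Hydraulic radius R = A/P = 2.921/6.009 = 0.4861 m. Q_A = (1/0.016)·2.921·0.4861^(2/3)·√0.00023 = 1.711 m³/s.
Channel B: Flow area A = b·y = 7.93 × 3.4 = 26.96 m². Wetted perimeter P = b + 2y = 7.93 + 2×3.4 = 14.73 m. Hydraulic radius R = A/P = 26.96/14.73 = 1.83 m. Q_B = (1/0.016)·26.96·1.83^(2/3)·√0.00023 = 38.24 m³/s.
The larger discharge is 38.24 m³/s and the smaller is 1.711 m³/s; the ratio is 22.3.

22.3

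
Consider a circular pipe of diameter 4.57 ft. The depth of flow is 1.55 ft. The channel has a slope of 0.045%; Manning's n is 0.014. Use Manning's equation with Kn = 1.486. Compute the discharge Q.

For a circular section of diameter D = 4.57 ft at depth y = 1.55 ft, the central angle is θ = 2 arccos(1 − 2y/D) = 2.487 rad. Then A = (D²/8)(θ − sin θ) = 4.901 ft² and P = Dθ/2 = 5.682 ft.
Hydraulic radius R = A/P = 4.901/5.682 = 0.8626 ft.
Manning's equation: Q = (1.486/n) A R^(2/3) S^(1/2) = (1.486/0.014) × 4.901 × 0.8626^(2/3) × 0.00045^(1/2) = 10 ft³/s.

Q = 10 ft³/s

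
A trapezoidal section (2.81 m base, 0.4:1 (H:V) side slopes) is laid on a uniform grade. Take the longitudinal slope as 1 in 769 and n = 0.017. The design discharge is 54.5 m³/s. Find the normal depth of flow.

Manning's equation rearranged: A R^(2/3) = nQ / (1·√S) = 0.017 × 54.5 / (√0.0013) = 25.69.
At y = 3.1 m: A R^(2/3) = 15.13 — too small.
At y = 4.57 m: A R^(2/3) = 29.89 — too large.
At y = 4.2 m: A R^(2/3) = 25.69 — ≈ 25.69.

y_n = 4.2 m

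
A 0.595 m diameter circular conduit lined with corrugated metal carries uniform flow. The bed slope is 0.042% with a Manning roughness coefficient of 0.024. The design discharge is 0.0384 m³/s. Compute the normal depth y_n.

y_n = 0.324 m

Manning's equation rearranged: A R^(2/3) = nQ / (1·√S) = 0.024 × 0.0384 / (√0.00042) = 0.04497.
Try y = 0.245 m: A R^(2/3) = 0.02773 — too small.
Try y = 0.324 m: A R^(2/3) = 0.04499 — ≈ 0.04497.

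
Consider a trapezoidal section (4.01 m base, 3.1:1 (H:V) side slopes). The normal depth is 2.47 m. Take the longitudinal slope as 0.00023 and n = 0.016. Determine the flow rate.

Q = 34.7 m³/s

With bottom width b = 4.01 m and side slope z = 3.1: A = (b + zy)y = (4.01 + 3.1×2.47)×2.47 = 28.82 m²; P = b + 2y√(1+z²) = 4.01 + 2×2.47×3.257 = 20.1 m.
Hydraulic radius R = A/P = 28.82/20.1 = 1.434 m.
Manning's equation: Q = (1/n) A R^(2/3) S^(1/2) = (1/0.016) × 28.82 × 1.434^(2/3) × 0.00023^(1/2) = 34.7 m³/s.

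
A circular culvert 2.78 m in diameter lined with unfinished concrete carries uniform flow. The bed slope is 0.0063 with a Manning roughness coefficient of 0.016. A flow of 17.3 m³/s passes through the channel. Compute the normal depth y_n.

Manning's equation rearranged: A R^(2/3) = nQ / (1·√S) = 0.016 × 17.3 / (√0.0063) = 3.487.
Try y = 2.04 m: A R^(2/3) = 4.232 — over.
Try y = 1.77 m: A R^(2/3) = 3.496 — ≈ 3.487.

y_n = 1.77 m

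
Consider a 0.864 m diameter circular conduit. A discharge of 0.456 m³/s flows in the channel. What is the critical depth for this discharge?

At critical depth, Q² T / (g A³) = 1, i.e. A³/T = Q²/g = 0.456²/9.81 = 0.0212.
At y = 0.283 m: A³/T = 0.005744 — too small.
At y = 0.444 m: A³/T = 0.03237 — too large.
At y = 0.397 m: A³/T = 0.02111 — close enough.

y_c = 0.397 m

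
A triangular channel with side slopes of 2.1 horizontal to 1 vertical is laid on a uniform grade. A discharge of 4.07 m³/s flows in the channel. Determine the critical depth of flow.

y_c = 0.948 m

At critical depth, Q² T / (g A³) = 1, i.e. A³/T = Q²/g = 4.07²/9.81 = 1.689.
Trying y = 0.847 m: A³/T = 0.9612 — short.
Trying y = 1.12 m: A³/T = 3.886 — over.
Trying y = 0.948 m: A³/T = 1.688 — close enough.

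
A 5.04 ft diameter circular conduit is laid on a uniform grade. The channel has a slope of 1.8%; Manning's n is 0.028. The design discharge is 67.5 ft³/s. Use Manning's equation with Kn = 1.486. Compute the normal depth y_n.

y_n = 2.24 ft

Manning's equation rearranged: A R^(2/3) = nQ / (1.486·√S) = 0.028 × 67.5 / (1.486 × √0.018) = 9.48.
Try y = 1.67 ft: A R^(2/3) = 5.516 — low.
Try y = 2.86 ft: A R^(2/3) = 14.33 — high.
Try y = 2.24 ft: A R^(2/3) = 9.483 — close enough.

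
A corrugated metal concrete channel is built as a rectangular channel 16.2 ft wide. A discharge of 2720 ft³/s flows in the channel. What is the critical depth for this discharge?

y_c = 9.57 ft

For a rectangular channel, critical depth y_c = (q²/g)^(1/3) where q = Q/b = 2720/16.2 = 167.9 ft²/s.
So y_c = (167.9²/32.2)^(1/3) = 9.57 ft.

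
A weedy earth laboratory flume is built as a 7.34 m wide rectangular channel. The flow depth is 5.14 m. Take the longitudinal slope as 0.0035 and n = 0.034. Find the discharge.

Flow area A = b·y = 7.34 × 5.14 = 37.73 m². Wetted perimeter P = b + 2y = 7.34 + 2×5.14 = 17.62 m.
Hydraulic radius R = A/P = 37.73/17.62 = 2.141 m.
Manning's equation: Q = (1/n) A R^(2/3) S^(1/2) = (1/0.034) × 37.73 × 2.141^(2/3) × 0.0035^(1/2) = 109 m³/s.

Q = 109 m³/s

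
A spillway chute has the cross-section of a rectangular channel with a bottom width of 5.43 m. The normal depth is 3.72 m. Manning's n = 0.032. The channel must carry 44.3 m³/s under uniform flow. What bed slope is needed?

Flow area A = b·y = 5.43 × 3.72 = 20.2 m². Wetted perimeter P = b + 2y = 5.43 + 2×3.72 = 12.87 m.
Hydraulic radius R = A/P = 20.2/12.87 = 1.57 m.
From Manning's equation, S = [nQ / (1 A R^(2/3))]² = [0.032 × 44.3 / (1 × 20.2 × 1.57^(2/3))]² = 0.0027.

S = 0.0027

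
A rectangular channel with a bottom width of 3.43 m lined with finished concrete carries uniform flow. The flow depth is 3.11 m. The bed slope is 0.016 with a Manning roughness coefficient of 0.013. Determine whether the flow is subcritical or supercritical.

Flow area A = b·y = 3.43 × 3.11 = 10.67 m². Wetted perimeter P = b + 2y = 3.43 + 2×3.11 = 9.65 m.
Hydraulic radius R = A/P = 10.67/9.65 = 1.105 m.
V = (1/n) R^(2/3) √S = (1/0.013) × 1.105^(2/3) × √0.016 = 10.4 m/s. Hydraulic depth D_h = A/T = 10.67/3.43 = 3.11 m.
Froude number Fr = V/√(g·D_h) = 10.4/√(9.81×3.11) = 1.88, which is greater than 1, so the flow is supercritical.

supercritical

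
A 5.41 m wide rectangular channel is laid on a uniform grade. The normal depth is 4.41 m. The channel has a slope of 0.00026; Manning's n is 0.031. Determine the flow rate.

Flow area A = b·y = 5.41 × 4.41 = 23.86 m². Wetted perimeter P = b + 2y = 5.41 + 2×4.41 = 14.23 m.
Hydraulic radius R = A/P = 23.86/14.23 = 1.677 m.
Manning's equation: Q = (1/n) A R^(2/3) S^(1/2) = (1/0.031) × 23.86 × 1.677^(2/3) × 0.00026^(1/2) = 17.5 m³/s.

Q = 17.5 m³/s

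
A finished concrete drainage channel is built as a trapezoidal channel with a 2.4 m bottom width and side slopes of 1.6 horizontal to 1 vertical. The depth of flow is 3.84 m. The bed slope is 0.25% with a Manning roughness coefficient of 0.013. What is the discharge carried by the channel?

With bottom width b = 2.4 m and side slope z = 1.6: A = (b + zy)y = (2.4 + 1.6×3.84)×3.84 = 32.81 m²; P = b + 2y√(1+z²) = 2.4 + 2×3.84×1.887 = 16.89 m.
Hydraulic radius R = A/P = 32.81/16.89 = 1.942 m.
Manning's equation: Q = (1/n) A R^(2/3) S^(1/2) = (1/0.013) × 32.81 × 1.942^(2/3) × 0.0025^(1/2) = 196 m³/s.

Q = 196 m³/s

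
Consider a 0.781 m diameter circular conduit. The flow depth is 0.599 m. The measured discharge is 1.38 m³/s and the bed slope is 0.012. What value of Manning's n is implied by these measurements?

n = 0.012

For a circular section of diameter D = 0.781 m at depth y = 0.599 m, the central angle is θ = 2 arccos(1 − 2y/D) = 4.268 rad. Then A = (D²/8)(θ − sin θ) = 0.3943 m² and P = Dθ/2 = 1.667 m.
Hydraulic radius R = A/P = 0.3943/1.667 = 0.2366 m.
Rearranging Manning's equation: n = (1/Q) A R^(2/3) S^(1/2) = (1/1.38) × 0.3943 × 0.2366^(2/3) × √0.012 = 0.012.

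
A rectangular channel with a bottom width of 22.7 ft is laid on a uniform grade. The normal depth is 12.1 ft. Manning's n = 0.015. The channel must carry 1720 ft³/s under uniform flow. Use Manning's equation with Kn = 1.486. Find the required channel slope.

S = 0.000378

Flow area A = b·y = 22.7 × 12.1 = 274.7 ft². Wetted perimeter P = b + 2y = 22.7 + 2×12.1 = 46.9 ft.
Hydraulic radius R = A/P = 274.7/46.9 = 5.857 ft.
From Manning's equation, S = [nQ / (1.486 A R^(2/3))]² = [0.015 × 1720 / (1.486 × 274.7 × 5.857^(2/3))]² = 0.000378.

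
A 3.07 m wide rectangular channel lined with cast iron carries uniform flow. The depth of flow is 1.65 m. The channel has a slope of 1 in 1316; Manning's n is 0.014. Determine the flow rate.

Q = 8.56 m³/s

Flow area A = b·y = 3.07 × 1.65 = 5.065 m². Wetted perimeter P = b + 2y = 3.07 + 2×1.65 = 6.37 m.
Hydraulic radius R = A/P = 5.065/6.37 = 0.7952 m.
Manning's equation: Q = (1/n) A R^(2/3) S^(1/2) = (1/0.014) × 5.065 × 0.7952^(2/3) × 0.0007599^(1/2) = 8.56 m³/s.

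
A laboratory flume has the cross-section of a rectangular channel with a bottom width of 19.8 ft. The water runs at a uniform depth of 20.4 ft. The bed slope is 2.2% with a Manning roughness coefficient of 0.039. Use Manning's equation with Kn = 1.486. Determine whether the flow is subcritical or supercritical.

Flow area A = b·y = 19.8 × 20.4 = 403.9 ft². Wetted perimeter P = b + 2y = 19.8 + 2×20.4 = 60.6 ft.
Hydraulic radius R = A/P = 403.9/60.6 = 6.665 ft.
V = (1.486/n) R^(2/3) √S = (1.486/0.039) × 6.665^(2/3) × √0.022 = 20.02 ft/s. Hydraulic depth D_h = A/T = 403.9/19.8 = 20.4 ft.
Froude number Fr = V/√(g·D_h) = 20.02/√(32.2×20.4) = 0.781, which is less than 1, so the flow is subcritical.

subcritical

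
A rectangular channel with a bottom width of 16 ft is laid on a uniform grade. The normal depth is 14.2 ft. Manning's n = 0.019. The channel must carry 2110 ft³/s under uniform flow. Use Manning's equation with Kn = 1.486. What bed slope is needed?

S = 0.0016

Flow area A = b·y = 16 × 14.2 = 227.2 ft². Wetted perimeter P = b + 2y = 16 + 2×14.2 = 44.4 ft.
Hydraulic radius R = A/P = 227.2/44.4 = 5.117 ft.
From Manning's equation, S = [nQ / (1.486 A R^(2/3))]² = [0.019 × 2110 / (1.486 × 227.2 × 5.117^(2/3))]² = 0.0016.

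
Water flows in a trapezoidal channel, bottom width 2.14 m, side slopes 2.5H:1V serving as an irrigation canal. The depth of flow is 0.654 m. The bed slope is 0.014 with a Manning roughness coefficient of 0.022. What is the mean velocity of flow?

V = 3.09 m/s

With bottom width b = 2.14 m and side slope z = 2.5: A = (b + zy)y = (2.14 + 2.5×0.654)×0.654 = 2.469 m²; P = b + 2y√(1+z²) = 2.14 + 2×0.654×2.693 = 5.662 m.
Hydraulic radius R = A/P = 2.469/5.662 = 0.436 m.
From Manning's equation, V = (1/n) R^(2/3) S^(1/2) = (1/0.022) × 0.436^(2/3) × 0.014^(1/2) = 3.09 m/s.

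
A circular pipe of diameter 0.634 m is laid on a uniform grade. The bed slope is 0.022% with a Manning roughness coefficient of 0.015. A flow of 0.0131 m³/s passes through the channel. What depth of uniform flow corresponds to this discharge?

Manning's equation rearranged: A R^(2/3) = nQ / (1·√S) = 0.015 × 0.0131 / (√0.00022) = 0.01325.
Try y = 0.194 m: A R^(2/3) = 0.01881 — high.
Try y = 0.129 m: A R^(2/3) = 0.008384 — low.
Try y = 0.162 m: A R^(2/3) = 0.01323 — close enough.

y_n = 0.162 m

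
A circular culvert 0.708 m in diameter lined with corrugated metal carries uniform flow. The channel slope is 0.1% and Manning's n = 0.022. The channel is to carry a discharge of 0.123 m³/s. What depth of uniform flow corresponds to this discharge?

Manning's equation rearranged: A R^(2/3) = nQ / (1·√S) = 0.022 × 0.123 / (√0.001) = 0.08557.
At y = 0.531 m: A R^(2/3) = 0.1132 — high.
At y = 0.366 m: A R^(2/3) = 0.06564 — low.
At y = 0.432 m: A R^(2/3) = 0.08554 — close enough.

y_n = 0.432 m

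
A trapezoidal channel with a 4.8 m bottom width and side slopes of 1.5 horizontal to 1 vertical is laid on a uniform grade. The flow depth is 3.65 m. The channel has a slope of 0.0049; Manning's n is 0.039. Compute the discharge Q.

With bottom width b = 4.8 m and side slope z = 1.5: A = (b + zy)y = (4.8 + 1.5×3.65)×3.65 = 37.5 m²; P = b + 2y√(1+z²) = 4.8 + 2×3.65×1.803 = 17.96 m.
Hydraulic radius R = A/P = 37.5/17.96 = 2.088 m.
Manning's equation: Q = (1/n) A R^(2/3) S^(1/2) = (1/0.039) × 37.5 × 2.088^(2/3) × 0.0049^(1/2) = 110 m³/s.

Q = 110 m³/s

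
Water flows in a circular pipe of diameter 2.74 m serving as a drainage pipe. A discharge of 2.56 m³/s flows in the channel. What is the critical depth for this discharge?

y_c = 0.691 m

At critical depth, Q² T / (g A³) = 1, i.e. A³/T = Q²/g = 2.56²/9.81 = 0.6681.
Try y = 0.562 m: A³/T = 0.298 — short.
Try y = 0.869 m: A³/T = 1.626 — over.
Try y = 0.691 m: A³/T = 0.6679 — ≈ 0.6681.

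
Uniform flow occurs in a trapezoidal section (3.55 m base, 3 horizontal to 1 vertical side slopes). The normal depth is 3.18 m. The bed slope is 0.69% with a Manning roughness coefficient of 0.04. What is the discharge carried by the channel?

With bottom width b = 3.55 m and side slope z = 3: A = (b + zy)y = (3.55 + 3×3.18)×3.18 = 41.63 m²; P = b + 2y√(1+z²) = 3.55 + 2×3.18×3.162 = 23.66 m.
Hydraulic radius R = A/P = 41.63/23.66 = 1.759 m.
Manning's equation: Q = (1/n) A R^(2/3) S^(1/2) = (1/0.04) × 41.63 × 1.759^(2/3) × 0.0069^(1/2) = 126 m³/s.

Q = 126 m³/s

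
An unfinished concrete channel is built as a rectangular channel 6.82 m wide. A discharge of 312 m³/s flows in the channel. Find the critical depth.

y_c = 5.98 m

For a rectangular channel, critical depth y_c = (q²/g)^(1/3) where q = Q/b = 312/6.82 = 45.75 m²/s.
So y_c = (45.75²/9.81)^(1/3) = 5.98 m.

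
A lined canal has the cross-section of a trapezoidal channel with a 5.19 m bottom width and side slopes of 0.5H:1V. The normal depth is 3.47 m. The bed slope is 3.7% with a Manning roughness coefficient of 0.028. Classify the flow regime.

supercritical

With bottom width b = 5.19 m and side slope z = 0.5: A = (b + zy)y = (5.19 + 0.5×3.47)×3.47 = 24.03 m²; P = b + 2y√(1+z²) = 5.19 + 2×3.47×1.118 = 12.95 m.
Hydraulic radius R = A/P = 24.03/12.95 = 1.856 m.
V = (1/n) R^(2/3) √S = (1/0.028) × 1.856^(2/3) × √0.037 = 10.37 m/s. Hydraulic depth D_h = A/T = 24.03/8.66 = 2.775 m.
Froude number Fr = V/√(g·D_h) = 10.37/√(9.81×2.775) = 1.99, which is greater than 1, so the flow is supercritical.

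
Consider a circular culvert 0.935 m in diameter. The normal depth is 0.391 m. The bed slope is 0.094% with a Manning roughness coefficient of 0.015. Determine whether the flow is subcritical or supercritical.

subcritical

For a circular section of diameter D = 0.935 m at depth y = 0.391 m, the central angle is θ = 2 arccos(1 − 2y/D) = 2.813 rad. Then A = (D²/8)(θ − sin θ) = 0.2721 m² and P = Dθ/2 = 1.315 m.
Hydraulic radius R = A/P = 0.2721/1.315 = 0.2069 m.
V = (1/n) R^(2/3) √S = (1/0.015) × 0.2069^(2/3) × √0.00094 = 0.7151 m/s. Hydraulic depth D_h = A/T = 0.2721/0.9224 = 0.295 m.
Froude number Fr = V/√(g·D_h) = 0.7151/√(9.81×0.295) = 0.42, which is less than 1, so the flow is subcritical.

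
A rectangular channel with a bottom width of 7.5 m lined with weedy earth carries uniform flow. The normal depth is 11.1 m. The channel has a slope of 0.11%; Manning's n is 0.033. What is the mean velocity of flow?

V = 2 m/s

Flow area A = b·y = 7.5 × 11.1 = 83.25 m². Wetted perimeter P = b + 2y = 7.5 + 2×11.1 = 29.7 m.
Hydraulic radius R = A/P = 83.25/29.7 = 2.803 m.
From Manning's equation, V = (1/n) R^(2/3) S^(1/2) = (1/0.033) × 2.803^(2/3) × 0.0011^(1/2) = 2 m/s.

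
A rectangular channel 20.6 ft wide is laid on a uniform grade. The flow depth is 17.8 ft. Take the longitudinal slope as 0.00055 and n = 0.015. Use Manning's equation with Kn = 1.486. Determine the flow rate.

Flow area A = b·y = 20.6 × 17.8 = 366.7 ft². Wetted perimeter P = b + 2y = 20.6 + 2×17.8 = 56.2 ft.
Hydraulic radius R = A/P = 366.7/56.2 = 6.525 ft.
Manning's equation: Q = (1.486/n) A R^(2/3) S^(1/2) = (1.486/0.015) × 366.7 × 6.525^(2/3) × 0.00055^(1/2) = 2970 ft³/s.

Q = 2970 ft³/s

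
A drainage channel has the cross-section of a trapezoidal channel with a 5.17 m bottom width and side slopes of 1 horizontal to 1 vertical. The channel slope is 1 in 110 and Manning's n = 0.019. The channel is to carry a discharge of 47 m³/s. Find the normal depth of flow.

Manning's equation rearranged: A R^(2/3) = nQ / (1·√S) = 0.019 × 47 / (√0.009091) = 9.366.
Try y = 1.64 m: A R^(2/3) = 12.18 — high.
Try y = 1.04 m: A R^(2/3) = 5.548 — low.
Try y = 1.41 m: A R^(2/3) = 9.358 — close enough.

y_n = 1.41 m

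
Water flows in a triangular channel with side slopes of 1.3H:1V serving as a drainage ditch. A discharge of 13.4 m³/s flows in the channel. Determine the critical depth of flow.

At critical depth, Q² T / (g A³) = 1, i.e. A³/T = Q²/g = 13.4²/9.81 = 18.3.
Trying y = 1.27 m: A³/T = 2.792 — short.
Trying y = 1.85 m: A³/T = 18.31 — close enough.

y_c = 1.85 m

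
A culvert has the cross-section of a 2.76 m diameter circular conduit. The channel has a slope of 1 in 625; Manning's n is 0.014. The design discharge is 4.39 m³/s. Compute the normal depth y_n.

Manning's equation rearranged: A R^(2/3) = nQ / (1·√S) = 0.014 × 4.39 / (√0.0016) = 1.536.
Trying y = 0.914 m: A R^(2/3) = 1.106 — low.
Trying y = 1.26 m: A R^(2/3) = 1.996 — high.
Trying y = 1.09 m: A R^(2/3) = 1.538 — close enough.

y_n = 1.09 m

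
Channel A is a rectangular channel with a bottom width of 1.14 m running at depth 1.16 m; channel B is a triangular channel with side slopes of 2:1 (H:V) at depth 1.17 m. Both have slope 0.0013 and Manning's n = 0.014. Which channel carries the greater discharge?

Channel A: Flow area A = b·y = 1.14 × 1.16 = 1.322 m². Wetted perimeter P = b + 2y = 1.14 + 2×1.16 = 3.46 m. Hydraulic radius R = A/P = 1.322/3.46 = 0.3822 m. Q_A = (1/0.014)·1.322·0.3822^(2/3)·√0.0013 = 1.794 m³/s.
Channel B: For a triangular section with side slope z = 2: A = zy² = 2×1.17² = 2.738 m²; P = 2y√(1+z²) = 2×1.17×2.236 = 5.232 m. Hydraulic radius R = A/P = 2.738/5.232 = 0.5232 m. Q_B = (1/0.014)·2.738·0.5232^(2/3)·√0.0013 = 4.578 m³/s.
Q_A = 1.794 m³/s vs Q_B = 4.578 m³/s, so channel B carries more.

channel B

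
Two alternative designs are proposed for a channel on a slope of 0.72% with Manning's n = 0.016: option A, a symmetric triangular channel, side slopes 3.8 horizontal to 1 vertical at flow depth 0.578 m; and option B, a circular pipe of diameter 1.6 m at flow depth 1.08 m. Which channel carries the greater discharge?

channel B

Channel A: For a triangular section with side slope z = 3.8: A = zy² = 3.8×0.578² = 1.27 m²; P = 2y√(1+z²) = 2×0.578×3.929 = 4.542 m. Hydraulic radius R = A/P = 1.27/4.542 = 0.2795 m. Q_A = (1/0.016)·1.27·0.2795^(2/3)·√0.0072 = 2.878 m³/s.
Channel B: For a circular section of diameter D = 1.6 m at depth y = 1.08 m, the central angle is θ = 2 arccos(1 − 2y/D) = 3.857 rad. Then A = (D²/8)(θ − sin θ) = 1.444 m² and P = Dθ/2 = 3.085 m. Hydraulic radius R = A/P = 1.444/3.085 = 0.468 m. Q_B = (1/0.016)·1.444·0.468^(2/3)·√0.0072 = 4.616 m³/s.
Q_A = 2.878 m³/s vs Q_B = 4.616 m³/s, so channel B carries more.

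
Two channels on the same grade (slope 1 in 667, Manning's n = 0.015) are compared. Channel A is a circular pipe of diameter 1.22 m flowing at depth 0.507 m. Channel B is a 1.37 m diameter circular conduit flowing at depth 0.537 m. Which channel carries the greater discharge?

Channel A: For a circular section of diameter D = 1.22 m at depth y = 0.507 m, the central angle is θ = 2 arccos(1 − 2y/D) = 2.802 rad. Then A = (D²/8)(θ − sin θ) = 0.4594 m² and P = Dθ/2 = 1.709 m. Hydraulic radius R = A/P = 0.4594/1.709 = 0.2688 m. Q_A = (1/0.015)·0.4594·0.2688^(2/3)·√0.001499 = 0.4939 m³/s.
Channel B: For a circular section of diameter D = 1.37 m at depth y = 0.537 m, the central angle is θ = 2 arccos(1 − 2y/D) = 2.706 rad. Then A = (D²/8)(θ − sin θ) = 0.5359 m² and P = Dθ/2 = 1.854 m. Hydraulic radius R = A/P = 0.5359/1.854 = 0.2891 m. Q_B = (1/0.015)·0.5359·0.2891^(2/3)·√0.001499 = 0.6048 m³/s.
Q_A = 0.4939 m³/s vs Q_B = 0.6048 m³/s, so channel B carries more.

channel B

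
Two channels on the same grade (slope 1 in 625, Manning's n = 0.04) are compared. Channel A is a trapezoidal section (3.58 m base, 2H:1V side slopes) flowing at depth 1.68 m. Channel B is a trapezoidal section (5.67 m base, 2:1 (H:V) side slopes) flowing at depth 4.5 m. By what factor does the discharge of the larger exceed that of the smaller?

10.2

Channel A: With bottom width b = 3.58 m and side slope z = 2: A = (b + zy)y = (3.58 + 2×1.68)×1.68 = 11.66 m²; P = b + 2y√(1+z²) = 3.58 + 2×1.68×2.236 = 11.09 m. Hydraulic radius R = A/P = 11.66/11.09 = 1.051 m. Q_A = (1/0.04)·11.66·1.051^(2/3)·√0.0016 = 12.05 m³/s.
Channel B: With bottom width b = 5.67 m and side slope z = 2: A = (b + zy)y = (5.67 + 2×4.5)×4.5 = 66.02 m²; P = b + 2y√(1+z²) = 5.67 + 2×4.5×2.236 = 25.79 m. Hydraulic radius R = A/P = 66.02/25.79 = 2.559 m. Q_B = (1/0.04)·66.02·2.559^(2/3)·√0.0016 = 123.5 m³/s.
The larger discharge is 123.5 m³/s and the smaller is 12.05 m³/s; the ratio is 10.2.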